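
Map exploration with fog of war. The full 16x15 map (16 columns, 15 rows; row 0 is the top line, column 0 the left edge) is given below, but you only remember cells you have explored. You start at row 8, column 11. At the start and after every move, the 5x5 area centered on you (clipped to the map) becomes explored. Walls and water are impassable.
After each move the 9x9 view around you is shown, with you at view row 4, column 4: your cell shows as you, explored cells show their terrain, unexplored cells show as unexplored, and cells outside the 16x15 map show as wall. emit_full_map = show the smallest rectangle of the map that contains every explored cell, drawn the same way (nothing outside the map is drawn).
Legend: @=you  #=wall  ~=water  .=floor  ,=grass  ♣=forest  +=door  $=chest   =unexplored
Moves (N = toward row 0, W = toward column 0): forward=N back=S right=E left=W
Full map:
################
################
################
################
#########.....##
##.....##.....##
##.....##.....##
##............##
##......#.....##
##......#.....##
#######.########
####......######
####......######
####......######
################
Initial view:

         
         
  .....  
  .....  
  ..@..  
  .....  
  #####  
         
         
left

         
         
  #..... 
  ...... 
  #.@... 
  #..... 
  ###### 
         
         

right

         
         
 #.....  
 ......  
 #..@..  
 #.....  
 ######  
         
         

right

        #
        #
#.....# #
......# #
#...@.# #
#.....# #
####### #
        #
        #

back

        #
#.....# #
......# #
#.....# #
#...@.# #
####### #
  ##### #
        #
        #

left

         
 #.....# 
 ......# 
 #.....# 
 #..@..# 
 ####### 
  .##### 
         
         

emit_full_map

#.....#
......#
#.....#
#..@..#
#######
 .#####

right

        #
#.....# #
......# #
#.....# #
#...@.# #
####### #
 .##### #
        #
        #

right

       ##
.....# ##
.....####
.....####
....@####
#########
.########
       ##
       ##

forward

       ##
       ##
.....####
.....####
....@####
.....####
#########
.########
       ##

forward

       ##
       ##
  ...####
.....####
....@####
.....####
.....####
#########
.########

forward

       ##
       ##
  ...####
  ...####
....@####
.....####
.....####
.....####
#########

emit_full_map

   ...##
   ...##
#....@##
......##
#.....##
#.....##
########
 .######

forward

       ##
       ##
  #######
  ...####
  ..@####
.....####
.....####
.....####
.....####

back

       ##
  #######
  ...####
  ...####
....@####
.....####
.....####
.....####
#########

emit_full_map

   #####
   ...##
   ...##
#....@##
......##
#.....##
#.....##
########
 .######


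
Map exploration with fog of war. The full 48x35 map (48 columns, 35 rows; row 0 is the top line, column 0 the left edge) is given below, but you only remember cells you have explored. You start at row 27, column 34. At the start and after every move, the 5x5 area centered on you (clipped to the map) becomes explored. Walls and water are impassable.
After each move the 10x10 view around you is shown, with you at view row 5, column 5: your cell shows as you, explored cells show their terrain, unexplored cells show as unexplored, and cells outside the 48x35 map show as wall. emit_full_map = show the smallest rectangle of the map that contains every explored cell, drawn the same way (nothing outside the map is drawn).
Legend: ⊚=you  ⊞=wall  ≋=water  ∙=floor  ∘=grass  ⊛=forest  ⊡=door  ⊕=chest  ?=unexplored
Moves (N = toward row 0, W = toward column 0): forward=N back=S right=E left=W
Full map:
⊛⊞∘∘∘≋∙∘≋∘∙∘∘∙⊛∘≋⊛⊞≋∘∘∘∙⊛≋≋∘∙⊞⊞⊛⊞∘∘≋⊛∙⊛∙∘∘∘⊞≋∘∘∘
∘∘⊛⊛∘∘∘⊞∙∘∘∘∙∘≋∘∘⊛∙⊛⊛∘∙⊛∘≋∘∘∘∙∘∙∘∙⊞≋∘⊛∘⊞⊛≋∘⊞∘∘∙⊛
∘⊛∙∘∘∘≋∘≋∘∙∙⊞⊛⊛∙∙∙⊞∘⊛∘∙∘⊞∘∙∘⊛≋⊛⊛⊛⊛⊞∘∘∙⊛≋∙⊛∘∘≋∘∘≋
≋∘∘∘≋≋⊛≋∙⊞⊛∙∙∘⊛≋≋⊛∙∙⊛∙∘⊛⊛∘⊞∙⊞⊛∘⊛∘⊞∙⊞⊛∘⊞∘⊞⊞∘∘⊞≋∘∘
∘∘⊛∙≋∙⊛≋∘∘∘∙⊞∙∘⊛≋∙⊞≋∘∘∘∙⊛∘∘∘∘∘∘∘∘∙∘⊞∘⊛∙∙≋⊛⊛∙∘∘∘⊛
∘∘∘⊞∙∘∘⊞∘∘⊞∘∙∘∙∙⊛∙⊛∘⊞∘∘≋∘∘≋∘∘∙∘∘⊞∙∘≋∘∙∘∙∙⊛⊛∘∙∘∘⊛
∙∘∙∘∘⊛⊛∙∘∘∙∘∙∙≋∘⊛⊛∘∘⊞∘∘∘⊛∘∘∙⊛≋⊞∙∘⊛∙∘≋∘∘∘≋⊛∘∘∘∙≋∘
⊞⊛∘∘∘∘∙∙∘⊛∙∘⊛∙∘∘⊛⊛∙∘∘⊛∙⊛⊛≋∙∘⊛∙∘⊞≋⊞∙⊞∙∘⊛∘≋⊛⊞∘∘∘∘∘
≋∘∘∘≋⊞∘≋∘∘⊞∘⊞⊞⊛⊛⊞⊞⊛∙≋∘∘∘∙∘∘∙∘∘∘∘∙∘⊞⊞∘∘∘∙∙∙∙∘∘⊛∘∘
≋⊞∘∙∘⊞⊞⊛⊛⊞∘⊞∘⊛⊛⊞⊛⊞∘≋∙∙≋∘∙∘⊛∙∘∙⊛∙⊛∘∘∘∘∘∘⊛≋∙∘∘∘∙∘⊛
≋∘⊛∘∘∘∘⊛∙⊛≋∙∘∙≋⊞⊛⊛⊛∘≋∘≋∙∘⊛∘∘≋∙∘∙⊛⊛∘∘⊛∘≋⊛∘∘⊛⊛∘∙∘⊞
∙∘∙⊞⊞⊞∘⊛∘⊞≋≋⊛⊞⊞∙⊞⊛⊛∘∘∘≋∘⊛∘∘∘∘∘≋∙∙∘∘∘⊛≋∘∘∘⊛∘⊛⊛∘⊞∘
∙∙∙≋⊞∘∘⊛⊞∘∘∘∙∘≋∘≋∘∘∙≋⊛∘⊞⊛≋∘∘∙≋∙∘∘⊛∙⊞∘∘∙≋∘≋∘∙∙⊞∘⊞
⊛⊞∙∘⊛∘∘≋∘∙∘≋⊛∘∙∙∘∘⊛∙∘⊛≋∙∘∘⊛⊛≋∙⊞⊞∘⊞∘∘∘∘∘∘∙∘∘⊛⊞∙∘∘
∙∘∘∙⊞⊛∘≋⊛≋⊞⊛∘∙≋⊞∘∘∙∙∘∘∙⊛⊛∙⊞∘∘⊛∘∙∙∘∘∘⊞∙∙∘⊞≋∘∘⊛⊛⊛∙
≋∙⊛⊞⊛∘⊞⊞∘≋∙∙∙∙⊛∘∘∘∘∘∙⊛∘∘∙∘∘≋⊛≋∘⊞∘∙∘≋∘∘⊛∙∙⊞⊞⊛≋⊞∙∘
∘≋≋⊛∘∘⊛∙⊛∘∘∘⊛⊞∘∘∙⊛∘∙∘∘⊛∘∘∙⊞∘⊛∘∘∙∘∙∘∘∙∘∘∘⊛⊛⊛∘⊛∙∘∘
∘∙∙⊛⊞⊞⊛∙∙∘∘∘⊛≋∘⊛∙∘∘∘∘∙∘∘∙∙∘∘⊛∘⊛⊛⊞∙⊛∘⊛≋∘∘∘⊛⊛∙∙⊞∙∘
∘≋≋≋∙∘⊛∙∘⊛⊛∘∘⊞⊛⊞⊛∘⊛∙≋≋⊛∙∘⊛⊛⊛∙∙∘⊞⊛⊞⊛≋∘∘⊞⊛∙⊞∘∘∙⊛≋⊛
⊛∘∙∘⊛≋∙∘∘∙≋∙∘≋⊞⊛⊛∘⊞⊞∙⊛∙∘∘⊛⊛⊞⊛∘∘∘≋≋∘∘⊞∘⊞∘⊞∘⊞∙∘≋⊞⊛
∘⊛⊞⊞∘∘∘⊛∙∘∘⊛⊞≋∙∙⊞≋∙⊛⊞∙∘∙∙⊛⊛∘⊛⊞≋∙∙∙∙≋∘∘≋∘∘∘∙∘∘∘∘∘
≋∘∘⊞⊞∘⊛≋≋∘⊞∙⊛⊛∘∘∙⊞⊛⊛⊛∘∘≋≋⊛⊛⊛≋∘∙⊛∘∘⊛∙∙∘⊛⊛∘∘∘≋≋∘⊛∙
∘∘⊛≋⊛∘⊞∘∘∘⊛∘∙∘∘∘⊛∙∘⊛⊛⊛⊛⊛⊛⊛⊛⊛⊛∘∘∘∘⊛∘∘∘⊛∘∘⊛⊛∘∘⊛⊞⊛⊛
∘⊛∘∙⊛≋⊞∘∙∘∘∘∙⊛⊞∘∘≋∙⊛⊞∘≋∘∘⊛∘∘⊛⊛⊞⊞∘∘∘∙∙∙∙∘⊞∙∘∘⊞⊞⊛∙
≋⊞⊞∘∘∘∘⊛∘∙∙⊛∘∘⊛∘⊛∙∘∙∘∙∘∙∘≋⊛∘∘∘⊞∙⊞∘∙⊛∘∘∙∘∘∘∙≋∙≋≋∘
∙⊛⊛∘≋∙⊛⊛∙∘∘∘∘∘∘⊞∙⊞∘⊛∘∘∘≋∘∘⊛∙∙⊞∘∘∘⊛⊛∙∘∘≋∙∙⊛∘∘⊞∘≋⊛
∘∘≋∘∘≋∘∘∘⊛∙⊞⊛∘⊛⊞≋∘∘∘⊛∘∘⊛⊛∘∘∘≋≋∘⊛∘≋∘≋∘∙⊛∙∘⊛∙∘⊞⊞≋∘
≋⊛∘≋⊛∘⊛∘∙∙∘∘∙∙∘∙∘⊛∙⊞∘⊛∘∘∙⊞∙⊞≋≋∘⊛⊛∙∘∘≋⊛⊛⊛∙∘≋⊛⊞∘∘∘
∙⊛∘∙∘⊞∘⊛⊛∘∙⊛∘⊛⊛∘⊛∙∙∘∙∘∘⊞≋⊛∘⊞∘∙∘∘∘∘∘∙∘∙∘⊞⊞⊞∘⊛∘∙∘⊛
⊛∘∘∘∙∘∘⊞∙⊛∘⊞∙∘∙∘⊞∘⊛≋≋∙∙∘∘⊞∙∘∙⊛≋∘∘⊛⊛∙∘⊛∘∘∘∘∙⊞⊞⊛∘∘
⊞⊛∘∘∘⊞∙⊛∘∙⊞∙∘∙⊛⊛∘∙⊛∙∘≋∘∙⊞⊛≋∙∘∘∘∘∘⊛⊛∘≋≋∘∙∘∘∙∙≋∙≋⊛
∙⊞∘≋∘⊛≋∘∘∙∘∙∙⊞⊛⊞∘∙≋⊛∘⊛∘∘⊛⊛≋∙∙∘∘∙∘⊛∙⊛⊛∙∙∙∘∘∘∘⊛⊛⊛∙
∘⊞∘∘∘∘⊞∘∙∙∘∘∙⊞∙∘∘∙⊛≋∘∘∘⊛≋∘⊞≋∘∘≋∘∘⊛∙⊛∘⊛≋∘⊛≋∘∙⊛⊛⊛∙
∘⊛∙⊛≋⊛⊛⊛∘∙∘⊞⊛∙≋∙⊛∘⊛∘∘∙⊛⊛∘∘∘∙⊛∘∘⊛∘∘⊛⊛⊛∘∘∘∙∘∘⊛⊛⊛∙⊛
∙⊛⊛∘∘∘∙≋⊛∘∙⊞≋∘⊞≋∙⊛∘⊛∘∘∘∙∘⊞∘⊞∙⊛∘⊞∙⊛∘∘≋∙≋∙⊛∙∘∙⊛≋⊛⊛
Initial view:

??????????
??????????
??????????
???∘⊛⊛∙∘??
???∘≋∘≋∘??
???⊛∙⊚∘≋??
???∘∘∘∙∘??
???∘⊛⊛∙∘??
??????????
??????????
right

??????????
??????????
??????????
??∘⊛⊛∙∘∘??
??∘≋∘≋∘∙??
??⊛∙∘⊚≋⊛??
??∘∘∘∙∘∙??
??∘⊛⊛∙∘⊛??
??????????
??????????

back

??????????
??????????
??∘⊛⊛∙∘∘??
??∘≋∘≋∘∙??
??⊛∙∘∘≋⊛??
??∘∘∘⊚∘∙??
??∘⊛⊛∙∘⊛??
???⊛⊛∘≋≋??
??????????
??????????

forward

??????????
??????????
??????????
??∘⊛⊛∙∘∘??
??∘≋∘≋∘∙??
??⊛∙∘⊚≋⊛??
??∘∘∘∙∘∙??
??∘⊛⊛∙∘⊛??
???⊛⊛∘≋≋??
??????????

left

??????????
??????????
??????????
???∘⊛⊛∙∘∘?
???∘≋∘≋∘∙?
???⊛∙⊚∘≋⊛?
???∘∘∘∙∘∙?
???∘⊛⊛∙∘⊛?
????⊛⊛∘≋≋?
??????????

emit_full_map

∘⊛⊛∙∘∘
∘≋∘≋∘∙
⊛∙⊚∘≋⊛
∘∘∘∙∘∙
∘⊛⊛∙∘⊛
?⊛⊛∘≋≋

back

??????????
??????????
???∘⊛⊛∙∘∘?
???∘≋∘≋∘∙?
???⊛∙∘∘≋⊛?
???∘∘⊚∙∘∙?
???∘⊛⊛∙∘⊛?
???∘⊛⊛∘≋≋?
??????????
??????????

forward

??????????
??????????
??????????
???∘⊛⊛∙∘∘?
???∘≋∘≋∘∙?
???⊛∙⊚∘≋⊛?
???∘∘∘∙∘∙?
???∘⊛⊛∙∘⊛?
???∘⊛⊛∘≋≋?
??????????

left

??????????
??????????
??????????
???∘∘⊛⊛∙∘∘
???⊛∘≋∘≋∘∙
???⊛⊛⊚∘∘≋⊛
???∘∘∘∘∙∘∙
???∘∘⊛⊛∙∘⊛
????∘⊛⊛∘≋≋
??????????

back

??????????
??????????
???∘∘⊛⊛∙∘∘
???⊛∘≋∘≋∘∙
???⊛⊛∙∘∘≋⊛
???∘∘⊚∘∙∘∙
???∘∘⊛⊛∙∘⊛
???∘∘⊛⊛∘≋≋
??????????
??????????

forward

??????????
??????????
??????????
???∘∘⊛⊛∙∘∘
???⊛∘≋∘≋∘∙
???⊛⊛⊚∘∘≋⊛
???∘∘∘∘∙∘∙
???∘∘⊛⊛∙∘⊛
???∘∘⊛⊛∘≋≋
??????????

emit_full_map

∘∘⊛⊛∙∘∘
⊛∘≋∘≋∘∙
⊛⊛⊚∘∘≋⊛
∘∘∘∘∙∘∙
∘∘⊛⊛∙∘⊛
∘∘⊛⊛∘≋≋

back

??????????
??????????
???∘∘⊛⊛∙∘∘
???⊛∘≋∘≋∘∙
???⊛⊛∙∘∘≋⊛
???∘∘⊚∘∙∘∙
???∘∘⊛⊛∙∘⊛
???∘∘⊛⊛∘≋≋
??????????
??????????

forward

??????????
??????????
??????????
???∘∘⊛⊛∙∘∘
???⊛∘≋∘≋∘∙
???⊛⊛⊚∘∘≋⊛
???∘∘∘∘∙∘∙
???∘∘⊛⊛∙∘⊛
???∘∘⊛⊛∘≋≋
??????????

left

??????????
??????????
??????????
???∘∘∘⊛⊛∙∘
???∘⊛∘≋∘≋∘
???∘⊛⊚∙∘∘≋
???∘∘∘∘∘∙∘
???≋∘∘⊛⊛∙∘
????∘∘⊛⊛∘≋
??????????

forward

??????????
??????????
??????????
???⊞∙⊞∘∙??
???∘∘∘⊛⊛∙∘
???∘⊛⊚≋∘≋∘
???∘⊛⊛∙∘∘≋
???∘∘∘∘∘∙∘
???≋∘∘⊛⊛∙∘
????∘∘⊛⊛∘≋

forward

??????????
??????????
??????????
???⊞⊞∘∘∘??
???⊞∙⊞∘∙??
???∘∘⊚⊛⊛∙∘
???∘⊛∘≋∘≋∘
???∘⊛⊛∙∘∘≋
???∘∘∘∘∘∙∘
???≋∘∘⊛⊛∙∘

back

??????????
??????????
???⊞⊞∘∘∘??
???⊞∙⊞∘∙??
???∘∘∘⊛⊛∙∘
???∘⊛⊚≋∘≋∘
???∘⊛⊛∙∘∘≋
???∘∘∘∘∘∙∘
???≋∘∘⊛⊛∙∘
????∘∘⊛⊛∘≋

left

??????????
??????????
????⊞⊞∘∘∘?
???∘⊞∙⊞∘∙?
???⊞∘∘∘⊛⊛∙
???≋∘⊚∘≋∘≋
???≋∘⊛⊛∙∘∘
???∙∘∘∘∘∘∙
????≋∘∘⊛⊛∙
?????∘∘⊛⊛∘

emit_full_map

?⊞⊞∘∘∘???
∘⊞∙⊞∘∙???
⊞∘∘∘⊛⊛∙∘∘
≋∘⊚∘≋∘≋∘∙
≋∘⊛⊛∙∘∘≋⊛
∙∘∘∘∘∘∙∘∙
?≋∘∘⊛⊛∙∘⊛
??∘∘⊛⊛∘≋≋

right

??????????
??????????
???⊞⊞∘∘∘??
??∘⊞∙⊞∘∙??
??⊞∘∘∘⊛⊛∙∘
??≋∘⊛⊚≋∘≋∘
??≋∘⊛⊛∙∘∘≋
??∙∘∘∘∘∘∙∘
???≋∘∘⊛⊛∙∘
????∘∘⊛⊛∘≋

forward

??????????
??????????
??????????
???⊞⊞∘∘∘??
??∘⊞∙⊞∘∙??
??⊞∘∘⊚⊛⊛∙∘
??≋∘⊛∘≋∘≋∘
??≋∘⊛⊛∙∘∘≋
??∙∘∘∘∘∘∙∘
???≋∘∘⊛⊛∙∘

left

??????????
??????????
??????????
???⊛⊞⊞∘∘∘?
???∘⊞∙⊞∘∙?
???⊞∘⊚∘⊛⊛∙
???≋∘⊛∘≋∘≋
???≋∘⊛⊛∙∘∘
???∙∘∘∘∘∘∙
????≋∘∘⊛⊛∙

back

??????????
??????????
???⊛⊞⊞∘∘∘?
???∘⊞∙⊞∘∙?
???⊞∘∘∘⊛⊛∙
???≋∘⊚∘≋∘≋
???≋∘⊛⊛∙∘∘
???∙∘∘∘∘∘∙
????≋∘∘⊛⊛∙
?????∘∘⊛⊛∘

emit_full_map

⊛⊞⊞∘∘∘???
∘⊞∙⊞∘∙???
⊞∘∘∘⊛⊛∙∘∘
≋∘⊚∘≋∘≋∘∙
≋∘⊛⊛∙∘∘≋⊛
∙∘∘∘∘∘∙∘∙
?≋∘∘⊛⊛∙∘⊛
??∘∘⊛⊛∘≋≋

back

??????????
???⊛⊞⊞∘∘∘?
???∘⊞∙⊞∘∙?
???⊞∘∘∘⊛⊛∙
???≋∘⊛∘≋∘≋
???≋∘⊚⊛∙∘∘
???∙∘∘∘∘∘∙
???⊛≋∘∘⊛⊛∙
?????∘∘⊛⊛∘
??????????

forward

??????????
??????????
???⊛⊞⊞∘∘∘?
???∘⊞∙⊞∘∙?
???⊞∘∘∘⊛⊛∙
???≋∘⊚∘≋∘≋
???≋∘⊛⊛∙∘∘
???∙∘∘∘∘∘∙
???⊛≋∘∘⊛⊛∙
?????∘∘⊛⊛∘

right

??????????
??????????
??⊛⊞⊞∘∘∘??
??∘⊞∙⊞∘∙??
??⊞∘∘∘⊛⊛∙∘
??≋∘⊛⊚≋∘≋∘
??≋∘⊛⊛∙∘∘≋
??∙∘∘∘∘∘∙∘
??⊛≋∘∘⊛⊛∙∘
????∘∘⊛⊛∘≋

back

??????????
??⊛⊞⊞∘∘∘??
??∘⊞∙⊞∘∙??
??⊞∘∘∘⊛⊛∙∘
??≋∘⊛∘≋∘≋∘
??≋∘⊛⊚∙∘∘≋
??∙∘∘∘∘∘∙∘
??⊛≋∘∘⊛⊛∙∘
????∘∘⊛⊛∘≋
??????????

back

??⊛⊞⊞∘∘∘??
??∘⊞∙⊞∘∙??
??⊞∘∘∘⊛⊛∙∘
??≋∘⊛∘≋∘≋∘
??≋∘⊛⊛∙∘∘≋
??∙∘∘⊚∘∘∙∘
??⊛≋∘∘⊛⊛∙∘
???∘∘∘⊛⊛∘≋
??????????
??????????

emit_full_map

⊛⊞⊞∘∘∘???
∘⊞∙⊞∘∙???
⊞∘∘∘⊛⊛∙∘∘
≋∘⊛∘≋∘≋∘∙
≋∘⊛⊛∙∘∘≋⊛
∙∘∘⊚∘∘∙∘∙
⊛≋∘∘⊛⊛∙∘⊛
?∘∘∘⊛⊛∘≋≋

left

???⊛⊞⊞∘∘∘?
???∘⊞∙⊞∘∙?
???⊞∘∘∘⊛⊛∙
???≋∘⊛∘≋∘≋
???≋∘⊛⊛∙∘∘
???∙∘⊚∘∘∘∙
???⊛≋∘∘⊛⊛∙
???∘∘∘∘⊛⊛∘
??????????
??????????

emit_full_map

⊛⊞⊞∘∘∘???
∘⊞∙⊞∘∙???
⊞∘∘∘⊛⊛∙∘∘
≋∘⊛∘≋∘≋∘∙
≋∘⊛⊛∙∘∘≋⊛
∙∘⊚∘∘∘∙∘∙
⊛≋∘∘⊛⊛∙∘⊛
∘∘∘∘⊛⊛∘≋≋


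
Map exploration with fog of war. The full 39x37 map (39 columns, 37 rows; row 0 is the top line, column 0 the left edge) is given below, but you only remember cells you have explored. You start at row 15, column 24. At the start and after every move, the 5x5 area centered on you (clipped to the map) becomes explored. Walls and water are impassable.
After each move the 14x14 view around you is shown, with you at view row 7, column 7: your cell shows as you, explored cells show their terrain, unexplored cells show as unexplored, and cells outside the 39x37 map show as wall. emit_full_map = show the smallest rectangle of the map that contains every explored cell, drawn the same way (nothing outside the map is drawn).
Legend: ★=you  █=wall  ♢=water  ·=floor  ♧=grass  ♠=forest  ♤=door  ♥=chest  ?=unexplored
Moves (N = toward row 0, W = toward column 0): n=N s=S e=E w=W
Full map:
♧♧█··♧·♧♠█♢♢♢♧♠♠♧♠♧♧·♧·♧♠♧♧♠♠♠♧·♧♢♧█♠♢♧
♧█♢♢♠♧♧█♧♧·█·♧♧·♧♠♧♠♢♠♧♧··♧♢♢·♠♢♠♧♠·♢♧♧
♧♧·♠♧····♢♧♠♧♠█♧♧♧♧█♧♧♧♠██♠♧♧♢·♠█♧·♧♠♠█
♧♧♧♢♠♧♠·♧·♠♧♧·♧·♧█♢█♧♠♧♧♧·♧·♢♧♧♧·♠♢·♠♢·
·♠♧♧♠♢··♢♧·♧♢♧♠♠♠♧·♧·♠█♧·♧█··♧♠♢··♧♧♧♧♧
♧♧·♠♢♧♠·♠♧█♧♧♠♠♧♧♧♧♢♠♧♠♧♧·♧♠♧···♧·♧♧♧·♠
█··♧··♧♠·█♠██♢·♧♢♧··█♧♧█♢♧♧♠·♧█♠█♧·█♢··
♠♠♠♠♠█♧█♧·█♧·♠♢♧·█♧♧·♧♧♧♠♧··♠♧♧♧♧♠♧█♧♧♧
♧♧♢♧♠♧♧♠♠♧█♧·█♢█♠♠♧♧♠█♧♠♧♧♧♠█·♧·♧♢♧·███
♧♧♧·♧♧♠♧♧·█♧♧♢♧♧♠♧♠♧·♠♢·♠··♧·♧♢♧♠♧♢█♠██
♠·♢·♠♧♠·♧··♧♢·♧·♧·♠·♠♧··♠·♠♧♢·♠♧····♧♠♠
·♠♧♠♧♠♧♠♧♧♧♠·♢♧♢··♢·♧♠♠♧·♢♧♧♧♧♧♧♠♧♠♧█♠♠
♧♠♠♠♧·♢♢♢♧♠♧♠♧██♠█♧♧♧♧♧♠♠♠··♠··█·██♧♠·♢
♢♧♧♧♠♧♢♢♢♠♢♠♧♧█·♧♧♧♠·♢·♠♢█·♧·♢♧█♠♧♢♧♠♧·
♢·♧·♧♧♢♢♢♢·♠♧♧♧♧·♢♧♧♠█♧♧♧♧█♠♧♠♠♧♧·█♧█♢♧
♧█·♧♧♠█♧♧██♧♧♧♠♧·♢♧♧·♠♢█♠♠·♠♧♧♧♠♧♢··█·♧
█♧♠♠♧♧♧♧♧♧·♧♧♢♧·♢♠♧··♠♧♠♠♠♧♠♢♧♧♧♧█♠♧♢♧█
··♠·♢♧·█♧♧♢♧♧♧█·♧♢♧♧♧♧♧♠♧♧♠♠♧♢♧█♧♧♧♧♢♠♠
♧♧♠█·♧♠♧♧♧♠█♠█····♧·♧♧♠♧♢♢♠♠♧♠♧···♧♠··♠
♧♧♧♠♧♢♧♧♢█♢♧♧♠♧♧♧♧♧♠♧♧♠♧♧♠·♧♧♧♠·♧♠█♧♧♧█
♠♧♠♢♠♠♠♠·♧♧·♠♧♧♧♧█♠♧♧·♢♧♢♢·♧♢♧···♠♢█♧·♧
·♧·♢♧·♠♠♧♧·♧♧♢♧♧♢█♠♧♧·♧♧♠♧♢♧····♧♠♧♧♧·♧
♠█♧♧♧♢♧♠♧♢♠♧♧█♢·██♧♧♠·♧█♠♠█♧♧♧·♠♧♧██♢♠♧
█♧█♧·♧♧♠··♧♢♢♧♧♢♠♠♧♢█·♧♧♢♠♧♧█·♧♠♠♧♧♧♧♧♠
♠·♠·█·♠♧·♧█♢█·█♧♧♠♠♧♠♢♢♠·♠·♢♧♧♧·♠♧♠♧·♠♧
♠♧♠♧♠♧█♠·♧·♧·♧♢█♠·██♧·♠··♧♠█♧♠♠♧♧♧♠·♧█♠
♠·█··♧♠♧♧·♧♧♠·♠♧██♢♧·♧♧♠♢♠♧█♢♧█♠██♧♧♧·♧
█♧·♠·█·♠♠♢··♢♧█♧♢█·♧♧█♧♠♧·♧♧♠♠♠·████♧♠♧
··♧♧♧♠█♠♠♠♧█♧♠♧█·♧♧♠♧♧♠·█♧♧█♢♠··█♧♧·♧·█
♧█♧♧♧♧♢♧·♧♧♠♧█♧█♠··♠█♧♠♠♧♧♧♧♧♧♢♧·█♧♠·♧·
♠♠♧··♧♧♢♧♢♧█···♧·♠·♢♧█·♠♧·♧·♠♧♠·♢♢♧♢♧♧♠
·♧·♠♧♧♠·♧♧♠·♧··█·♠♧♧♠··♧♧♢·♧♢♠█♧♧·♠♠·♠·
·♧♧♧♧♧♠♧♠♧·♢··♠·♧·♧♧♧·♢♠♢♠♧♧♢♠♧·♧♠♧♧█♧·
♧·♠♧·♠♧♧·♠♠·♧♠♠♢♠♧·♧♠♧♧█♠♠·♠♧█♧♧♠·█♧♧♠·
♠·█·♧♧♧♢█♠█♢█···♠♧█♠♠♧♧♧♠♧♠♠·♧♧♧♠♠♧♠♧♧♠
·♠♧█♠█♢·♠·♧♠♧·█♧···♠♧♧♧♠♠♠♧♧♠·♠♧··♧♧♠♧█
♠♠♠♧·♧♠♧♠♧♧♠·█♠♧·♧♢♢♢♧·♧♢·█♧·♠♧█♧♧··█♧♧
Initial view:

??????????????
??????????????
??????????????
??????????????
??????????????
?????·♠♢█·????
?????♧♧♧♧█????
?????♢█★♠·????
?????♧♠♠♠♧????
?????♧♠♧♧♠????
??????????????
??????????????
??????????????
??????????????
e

??????????????
??????????????
??????????????
??????????????
??????????????
????·♠♢█·♧????
????♧♧♧♧█♠????
????♢█♠★·♠????
????♧♠♠♠♧♠????
????♧♠♧♧♠♠????
??????????????
??????????????
??????????????
??????????????

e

??????????????
??????????????
??????????????
??????????????
??????????????
???·♠♢█·♧·????
???♧♧♧♧█♠♧????
???♢█♠♠★♠♧????
???♧♠♠♠♧♠♢????
???♧♠♧♧♠♠♧????
??????????????
??????????????
??????????????
??????????????

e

??????????????
??????????????
??????????????
??????????????
??????????????
??·♠♢█·♧·♢????
??♧♧♧♧█♠♧♠????
??♢█♠♠·★♧♧????
??♧♠♠♠♧♠♢♧????
??♧♠♧♧♠♠♧♢????
??????????????
??????????????
??????????????
??????????????

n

??????????????
??????????????
??????????????
??????????????
??????????????
?????♠··♠·????
??·♠♢█·♧·♢????
??♧♧♧♧█★♧♠????
??♢█♠♠·♠♧♧????
??♧♠♠♠♧♠♢♧????
??♧♠♧♧♠♠♧♢????
??????????????
??????????????
??????????????

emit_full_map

???♠··♠·
·♠♢█·♧·♢
♧♧♧♧█★♧♠
♢█♠♠·♠♧♧
♧♠♠♠♧♠♢♧
♧♠♧♧♠♠♧♢

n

??????????????
??????????????
??????????????
??????????????
??????????????
?????♢♧♧♧♧????
?????♠··♠·????
??·♠♢█·★·♢????
??♧♧♧♧█♠♧♠????
??♢█♠♠·♠♧♧????
??♧♠♠♠♧♠♢♧????
??♧♠♧♧♠♠♧♢????
??????????????
??????????????

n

??????????????
??????????????
??????????????
??????????????
??????????????
?????·♠♧♢·????
?????♢♧♧♧♧????
?????♠·★♠·????
??·♠♢█·♧·♢????
??♧♧♧♧█♠♧♠????
??♢█♠♠·♠♧♧????
??♧♠♠♠♧♠♢♧????
??♧♠♧♧♠♠♧♢????
??????????????

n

??????????????
??????????????
??????????????
??????????????
??????????????
?????··♧·♧????
?????·♠♧♢·????
?????♢♧★♧♧????
?????♠··♠·????
??·♠♢█·♧·♢????
??♧♧♧♧█♠♧♠????
??♢█♠♠·♠♧♧????
??♧♠♠♠♧♠♢♧????
??♧♠♧♧♠♠♧♢????

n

??????????????
??????????????
??????????????
??????????????
??????????????
?????♧♧♠█·????
?????··♧·♧????
?????·♠★♢·????
?????♢♧♧♧♧????
?????♠··♠·????
??·♠♢█·♧·♢????
??♧♧♧♧█♠♧♠????
??♢█♠♠·♠♧♧????
??♧♠♠♠♧♠♢♧????

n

??????????????
??????????????
??????????????
??????????????
??????????????
?????♧··♠♧????
?????♧♧♠█·????
?????··★·♧????
?????·♠♧♢·????
?????♢♧♧♧♧????
?????♠··♠·????
??·♠♢█·♧·♢????
??♧♧♧♧█♠♧♠????
??♢█♠♠·♠♧♧????

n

??????????????
??????????????
??????????????
??????????????
??????????????
?????♧♧♠·♧????
?????♧··♠♧????
?????♧♧★█·????
?????··♧·♧????
?????·♠♧♢·????
?????♢♧♧♧♧????
?????♠··♠·????
??·♠♢█·♧·♢????
??♧♧♧♧█♠♧♠????

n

??????????????
??????????????
??????????????
??????????????
??????????????
?????·♧♠♧·????
?????♧♧♠·♧????
?????♧·★♠♧????
?????♧♧♠█·????
?????··♧·♧????
?????·♠♧♢·????
?????♢♧♧♧♧????
?????♠··♠·????
??·♠♢█·♧·♢????

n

██████████████
??????????????
??????????????
??????????????
??????????????
?????♧█··♧????
?????·♧♠♧·????
?????♧♧★·♧????
?????♧··♠♧????
?????♧♧♠█·????
?????··♧·♧????
?????·♠♧♢·????
?????♢♧♧♧♧????
?????♠··♠·????

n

██████████████
██████████████
??????????????
??????????????
??????????????
?????·♧·♢♧????
?????♧█··♧????
?????·♧★♧·????
?????♧♧♠·♧????
?????♧··♠♧????
?????♧♧♠█·????
?????··♧·♧????
?????·♠♧♢·????
?????♢♧♧♧♧????

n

██████████████
██████████████
██████████████
??????????????
??????????????
?????█♠♧♧♢????
?????·♧·♢♧????
?????♧█★·♧????
?????·♧♠♧·????
?????♧♧♠·♧????
?????♧··♠♧????
?????♧♧♠█·????
?????··♧·♧????
?????·♠♧♢·????

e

██████████████
██████████████
██████████████
??????????????
??????????????
????█♠♧♧♢·????
????·♧·♢♧♧????
????♧█·★♧♠????
????·♧♠♧··????
????♧♧♠·♧█????
????♧··♠♧?????
????♧♧♠█·?????
????··♧·♧?????
????·♠♧♢·?????

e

██████████████
██████████████
██████████████
??????????????
??????????????
???█♠♧♧♢·♠????
???·♧·♢♧♧♧????
???♧█··★♠♢????
???·♧♠♧···????
???♧♧♠·♧█♠????
???♧··♠♧??????
???♧♧♠█·??????
???··♧·♧??????
???·♠♧♢·??????

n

██████████████
██████████████
██████████████
██████████████
??????????????
?????♢♢·♠♢????
???█♠♧♧♢·♠????
???·♧·♢★♧♧????
???♧█··♧♠♢????
???·♧♠♧···????
???♧♧♠·♧█♠????
???♧··♠♧??????
???♧♧♠█·??????
???··♧·♧??????

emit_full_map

?????♢♢·♠♢
???█♠♧♧♢·♠
???·♧·♢★♧♧
???♧█··♧♠♢
???·♧♠♧···
???♧♧♠·♧█♠
???♧··♠♧??
???♧♧♠█·??
???··♧·♧??
???·♠♧♢·??
???♢♧♧♧♧??
???♠··♠·??
·♠♢█·♧·♢??
♧♧♧♧█♠♧♠??
♢█♠♠·♠♧♧??
♧♠♠♠♧♠♢♧??
♧♠♧♧♠♠♧♢??


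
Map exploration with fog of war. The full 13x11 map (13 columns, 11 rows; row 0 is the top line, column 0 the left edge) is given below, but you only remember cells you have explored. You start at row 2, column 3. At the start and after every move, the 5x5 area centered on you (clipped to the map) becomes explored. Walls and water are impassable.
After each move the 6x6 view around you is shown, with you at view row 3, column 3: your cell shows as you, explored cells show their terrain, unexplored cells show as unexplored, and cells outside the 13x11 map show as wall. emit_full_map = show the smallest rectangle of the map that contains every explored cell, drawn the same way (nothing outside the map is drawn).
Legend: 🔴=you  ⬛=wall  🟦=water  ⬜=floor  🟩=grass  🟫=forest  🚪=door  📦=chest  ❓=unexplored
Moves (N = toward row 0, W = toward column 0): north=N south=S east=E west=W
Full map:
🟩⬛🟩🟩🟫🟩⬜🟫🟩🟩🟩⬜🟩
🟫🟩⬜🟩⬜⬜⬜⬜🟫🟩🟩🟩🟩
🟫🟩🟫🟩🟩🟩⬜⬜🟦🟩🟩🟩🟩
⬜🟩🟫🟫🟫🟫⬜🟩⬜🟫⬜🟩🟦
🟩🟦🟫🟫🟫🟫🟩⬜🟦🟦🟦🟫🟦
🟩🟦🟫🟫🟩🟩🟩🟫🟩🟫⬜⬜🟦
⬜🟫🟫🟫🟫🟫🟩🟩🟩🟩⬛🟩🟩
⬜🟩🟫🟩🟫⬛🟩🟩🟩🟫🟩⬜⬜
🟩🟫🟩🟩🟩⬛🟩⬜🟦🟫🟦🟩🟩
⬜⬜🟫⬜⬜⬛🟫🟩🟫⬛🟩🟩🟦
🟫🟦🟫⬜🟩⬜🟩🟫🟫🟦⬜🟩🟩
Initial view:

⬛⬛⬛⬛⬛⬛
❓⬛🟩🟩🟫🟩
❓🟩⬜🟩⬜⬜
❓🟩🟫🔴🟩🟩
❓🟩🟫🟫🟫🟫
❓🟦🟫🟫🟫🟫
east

⬛⬛⬛⬛⬛⬛
⬛🟩🟩🟫🟩⬜
🟩⬜🟩⬜⬜⬜
🟩🟫🟩🔴🟩⬜
🟩🟫🟫🟫🟫⬜
🟦🟫🟫🟫🟫🟩

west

⬛⬛⬛⬛⬛⬛
❓⬛🟩🟩🟫🟩
❓🟩⬜🟩⬜⬜
❓🟩🟫🔴🟩🟩
❓🟩🟫🟫🟫🟫
❓🟦🟫🟫🟫🟫

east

⬛⬛⬛⬛⬛⬛
⬛🟩🟩🟫🟩⬜
🟩⬜🟩⬜⬜⬜
🟩🟫🟩🔴🟩⬜
🟩🟫🟫🟫🟫⬜
🟦🟫🟫🟫🟫🟩

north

⬛⬛⬛⬛⬛⬛
⬛⬛⬛⬛⬛⬛
⬛🟩🟩🟫🟩⬜
🟩⬜🟩🔴⬜⬜
🟩🟫🟩🟩🟩⬜
🟩🟫🟫🟫🟫⬜

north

⬛⬛⬛⬛⬛⬛
⬛⬛⬛⬛⬛⬛
⬛⬛⬛⬛⬛⬛
⬛🟩🟩🔴🟩⬜
🟩⬜🟩⬜⬜⬜
🟩🟫🟩🟩🟩⬜

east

⬛⬛⬛⬛⬛⬛
⬛⬛⬛⬛⬛⬛
⬛⬛⬛⬛⬛⬛
🟩🟩🟫🔴⬜🟫
⬜🟩⬜⬜⬜⬜
🟫🟩🟩🟩⬜⬜

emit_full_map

⬛🟩🟩🟫🔴⬜🟫
🟩⬜🟩⬜⬜⬜⬜
🟩🟫🟩🟩🟩⬜⬜
🟩🟫🟫🟫🟫⬜❓
🟦🟫🟫🟫🟫🟩❓

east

⬛⬛⬛⬛⬛⬛
⬛⬛⬛⬛⬛⬛
⬛⬛⬛⬛⬛⬛
🟩🟫🟩🔴🟫🟩
🟩⬜⬜⬜⬜🟫
🟩🟩🟩⬜⬜🟦

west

⬛⬛⬛⬛⬛⬛
⬛⬛⬛⬛⬛⬛
⬛⬛⬛⬛⬛⬛
🟩🟩🟫🔴⬜🟫
⬜🟩⬜⬜⬜⬜
🟫🟩🟩🟩⬜⬜

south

⬛⬛⬛⬛⬛⬛
⬛⬛⬛⬛⬛⬛
🟩🟩🟫🟩⬜🟫
⬜🟩⬜🔴⬜⬜
🟫🟩🟩🟩⬜⬜
🟫🟫🟫🟫⬜🟩

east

⬛⬛⬛⬛⬛⬛
⬛⬛⬛⬛⬛⬛
🟩🟫🟩⬜🟫🟩
🟩⬜⬜🔴⬜🟫
🟩🟩🟩⬜⬜🟦
🟫🟫🟫⬜🟩⬜

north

⬛⬛⬛⬛⬛⬛
⬛⬛⬛⬛⬛⬛
⬛⬛⬛⬛⬛⬛
🟩🟫🟩🔴🟫🟩
🟩⬜⬜⬜⬜🟫
🟩🟩🟩⬜⬜🟦

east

⬛⬛⬛⬛⬛⬛
⬛⬛⬛⬛⬛⬛
⬛⬛⬛⬛⬛⬛
🟫🟩⬜🔴🟩🟩
⬜⬜⬜⬜🟫🟩
🟩🟩⬜⬜🟦🟩

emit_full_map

⬛🟩🟩🟫🟩⬜🔴🟩🟩
🟩⬜🟩⬜⬜⬜⬜🟫🟩
🟩🟫🟩🟩🟩⬜⬜🟦🟩
🟩🟫🟫🟫🟫⬜🟩⬜❓
🟦🟫🟫🟫🟫🟩❓❓❓

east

⬛⬛⬛⬛⬛⬛
⬛⬛⬛⬛⬛⬛
⬛⬛⬛⬛⬛⬛
🟩⬜🟫🔴🟩🟩
⬜⬜⬜🟫🟩🟩
🟩⬜⬜🟦🟩🟩

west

⬛⬛⬛⬛⬛⬛
⬛⬛⬛⬛⬛⬛
⬛⬛⬛⬛⬛⬛
🟫🟩⬜🔴🟩🟩
⬜⬜⬜⬜🟫🟩
🟩🟩⬜⬜🟦🟩

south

⬛⬛⬛⬛⬛⬛
⬛⬛⬛⬛⬛⬛
🟫🟩⬜🟫🟩🟩
⬜⬜⬜🔴🟫🟩
🟩🟩⬜⬜🟦🟩
🟫🟫⬜🟩⬜🟫

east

⬛⬛⬛⬛⬛⬛
⬛⬛⬛⬛⬛⬛
🟩⬜🟫🟩🟩🟩
⬜⬜⬜🔴🟩🟩
🟩⬜⬜🟦🟩🟩
🟫⬜🟩⬜🟫⬜

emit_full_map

⬛🟩🟩🟫🟩⬜🟫🟩🟩🟩
🟩⬜🟩⬜⬜⬜⬜🔴🟩🟩
🟩🟫🟩🟩🟩⬜⬜🟦🟩🟩
🟩🟫🟫🟫🟫⬜🟩⬜🟫⬜
🟦🟫🟫🟫🟫🟩❓❓❓❓


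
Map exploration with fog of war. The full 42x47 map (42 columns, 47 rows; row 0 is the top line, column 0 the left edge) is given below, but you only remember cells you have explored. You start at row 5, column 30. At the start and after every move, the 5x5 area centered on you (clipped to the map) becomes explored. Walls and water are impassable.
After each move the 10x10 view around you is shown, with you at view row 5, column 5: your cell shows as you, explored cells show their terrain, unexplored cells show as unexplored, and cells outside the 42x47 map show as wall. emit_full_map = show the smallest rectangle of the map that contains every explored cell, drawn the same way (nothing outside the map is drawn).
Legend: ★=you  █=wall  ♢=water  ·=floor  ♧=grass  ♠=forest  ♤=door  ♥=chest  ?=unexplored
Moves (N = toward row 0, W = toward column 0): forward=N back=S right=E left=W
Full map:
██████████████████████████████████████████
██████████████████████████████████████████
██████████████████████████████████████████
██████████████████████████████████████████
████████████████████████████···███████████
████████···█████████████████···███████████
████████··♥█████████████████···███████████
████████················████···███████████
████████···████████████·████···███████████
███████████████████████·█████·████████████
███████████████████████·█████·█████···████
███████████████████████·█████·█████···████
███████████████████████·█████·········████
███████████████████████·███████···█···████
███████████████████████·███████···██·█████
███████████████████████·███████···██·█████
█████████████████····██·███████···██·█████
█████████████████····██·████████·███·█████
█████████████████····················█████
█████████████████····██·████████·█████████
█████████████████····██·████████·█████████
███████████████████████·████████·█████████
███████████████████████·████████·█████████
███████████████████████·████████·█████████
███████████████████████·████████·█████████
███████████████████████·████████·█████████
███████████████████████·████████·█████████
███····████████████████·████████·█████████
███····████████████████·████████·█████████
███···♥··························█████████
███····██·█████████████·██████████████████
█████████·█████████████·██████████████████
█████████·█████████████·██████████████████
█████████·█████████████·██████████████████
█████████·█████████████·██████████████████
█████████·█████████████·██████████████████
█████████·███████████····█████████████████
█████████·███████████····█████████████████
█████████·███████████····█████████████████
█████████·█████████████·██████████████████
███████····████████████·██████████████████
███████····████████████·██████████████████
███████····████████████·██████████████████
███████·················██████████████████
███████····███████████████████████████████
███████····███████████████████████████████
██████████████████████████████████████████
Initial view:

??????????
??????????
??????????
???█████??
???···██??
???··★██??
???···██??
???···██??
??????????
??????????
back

??????????
??????????
???█████??
???···██??
???···██??
???··★██??
???···██??
???···██??
??????????
??????????

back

??????????
???█████??
???···██??
???···██??
???···██??
???··★██??
???···██??
???█·███??
??????????
??????????

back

???█████??
???···██??
???···██??
???···██??
???···██??
???··★██??
???█·███??
???█·███??
??????????
??????????

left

????█████?
????···██?
????···██?
???█···██?
???█···██?
???█·★·██?
???██·███?
???██·███?
??????????
??????????

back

????···██?
????···██?
???█···██?
???█···██?
???█···██?
???██★███?
???██·███?
???██·██??
??????????
??????????

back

????···██?
???█···██?
???█···██?
???█···██?
???██·███?
???██★███?
???██·██??
???██···??
??????????
??????????

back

???█···██?
???█···██?
???█···██?
???██·███?
???██·███?
???██★██??
???██···??
???████·??
??????????
??????????

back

???█···██?
???█···██?
???██·███?
???██·███?
???██·██??
???██★··??
???████·??
???████·??
??????????
??????????

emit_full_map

?█████
?···██
?···██
█···██
█···██
█···██
██·███
██·███
██·██?
██★··?
████·?
████·?

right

??█···██??
??█···██??
??██·███??
??██·███??
??██·███??
??██·★··??
??████··??
??████··??
??????????
??????????

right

?█···██???
?█···██???
?██·███???
?██·████??
?██·████??
?██··★··??
?████···??
?████···??
??????????
??????????

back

?█···██???
?██·███???
?██·████??
?██·████??
?██·····??
?████★··??
?████···??
???██···??
??????????
??????????

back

?██·███???
?██·████??
?██·████??
?██·····??
?████···??
?████★··??
???██···??
???██···??
??????????
??????????

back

?██·████??
?██·████??
?██·····??
?████···??
?████···??
???██★··??
???██···??
???███·█??
??????????
??????????

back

?██·████??
?██·····??
?████···??
?████···??
???██···??
???██★··??
???███·█??
???·····??
??????????
??????????

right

██·████???
██·····???
████···???
████···█??
??██···█??
??██·★·█??
??███·██??
??······??
??????????
??????????

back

██·····???
████···???
████···█??
??██···█??
??██···█??
??███★██??
??······??
???██·██??
??????????
??????????

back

████···???
████···█??
??██···█??
??██···█??
??███·██??
??···★··??
???██·██??
???██·██??
??????????
??????????

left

?████···??
?████···█?
???██···█?
???██···█?
???███·██?
???··★···?
???███·██?
???███·██?
??????????
??????????

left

??████···?
??████···█
????██···█
???███···█
???████·██
???··★····
???████·██
???████·██
??????????
??????????

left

???████···
???████···
?????██···
???████···
???█████·█
???··★····
???█████·█
???█████·█
??????????
??????????

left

????████··
????████··
??????██··
???█████··
???██████·
???··★····
???██████·
???██████·
??????????
??????????

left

?????████·
?????████·
???????██·
???██████·
???███████
???··★····
???███████
???███████
??????????
??????????

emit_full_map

???█████??
???···██??
???···██??
??█···██??
??█···██??
??█···██??
??██·███??
??██·████?
??██·████?
??██·····?
??████···?
??████···█
????██···█
██████···█
███████·██
··★·······
███████·██
███████·██

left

??????████
??????████
????????██
???███████
???███████
???··★····
???███████
???███████
??????????
??????????

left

???????███
???????███
?????????█
???·██████
???·██████
???··★····
???·██████
???·██████
??????????
??????????

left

????????██
????????██
??????????
???█·█████
???█·█████
???··★····
???█·█████
???█·█████
??????????
??????????

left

?????????█
?????????█
??????????
???██·████
???██·████
???··★····
???██·████
???██·████
??????????
??????????

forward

?????????█
?????????█
?????????█
???██·██??
???██·████
???██★████
???·······
???██·████
???██·████
??????????

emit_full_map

???????█████??
???????···██??
???????···██??
??????█···██??
??????█···██??
??????█···██??
??????██·███??
??????██·████?
??????██·████?
??????██·····?
??????████···?
??????████···█
██·██???██···█
██·███████···█
██★████████·██
··············
██·████████·██
██·████████·██
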